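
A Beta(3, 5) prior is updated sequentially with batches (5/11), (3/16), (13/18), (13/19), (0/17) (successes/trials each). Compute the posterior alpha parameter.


Sequential conjugate updating is equivalent to a single batch update.
Total successes across all batches = 34
alpha_posterior = alpha_prior + total_successes = 3 + 34
= 37

37


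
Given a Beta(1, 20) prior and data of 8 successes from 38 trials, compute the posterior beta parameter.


Number of failures = 38 - 8 = 30
Posterior beta = 20 + 30 = 50

50


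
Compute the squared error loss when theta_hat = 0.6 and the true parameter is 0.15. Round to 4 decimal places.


L = (theta_hat - theta_true)^2
= (0.6 - 0.15)^2
= 0.45^2 = 0.2025

0.2025


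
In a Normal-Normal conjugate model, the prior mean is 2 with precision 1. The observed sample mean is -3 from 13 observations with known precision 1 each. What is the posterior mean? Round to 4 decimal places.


Posterior precision = tau0 + n*tau = 1 + 13*1 = 14
Posterior mean = (tau0*mu0 + n*tau*xbar) / posterior_precision
= (1*2 + 13*1*-3) / 14
= -37 / 14 = -2.6429

-2.6429


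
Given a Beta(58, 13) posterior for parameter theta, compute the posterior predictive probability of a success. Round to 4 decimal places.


For a Beta-Bernoulli model, the predictive probability is the mean:
P(success) = 58/(58+13) = 58/71 = 0.8169

0.8169


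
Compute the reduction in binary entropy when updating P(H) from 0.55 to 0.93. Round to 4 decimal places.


H_before = -p*log2(p) - (1-p)*log2(1-p) for p=0.55: 0.9928
H_after for p=0.93: 0.3659
Reduction = 0.9928 - 0.3659 = 0.6269

0.6269


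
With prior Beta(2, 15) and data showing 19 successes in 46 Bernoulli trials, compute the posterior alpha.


Conjugate update: alpha_posterior = alpha_prior + k
= 2 + 19 = 21

21


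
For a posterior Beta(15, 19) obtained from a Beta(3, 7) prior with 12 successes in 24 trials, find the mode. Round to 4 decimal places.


Mode = (alpha - 1) / (alpha + beta - 2)
= 14 / 32
= 0.4375

0.4375


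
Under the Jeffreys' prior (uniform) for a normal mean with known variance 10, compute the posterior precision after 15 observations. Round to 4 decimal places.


Prior precision = 0 (flat prior).
Post. prec. = 0 + n/var = 15/10 = 1.5

1.5


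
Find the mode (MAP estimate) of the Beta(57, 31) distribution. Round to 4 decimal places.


For Beta(a,b) with a,b > 1:
Mode = (a-1)/(a+b-2) = (57-1)/(88-2)
= 56/86 = 0.6512

0.6512


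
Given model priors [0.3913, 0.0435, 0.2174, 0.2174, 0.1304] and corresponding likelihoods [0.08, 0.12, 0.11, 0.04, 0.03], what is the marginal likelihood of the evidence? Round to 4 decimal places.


P(E) = sum_i P(M_i) P(E|M_i)
= 0.0313 + 0.0052 + 0.0239 + 0.0087 + 0.0039
= 0.073

0.073


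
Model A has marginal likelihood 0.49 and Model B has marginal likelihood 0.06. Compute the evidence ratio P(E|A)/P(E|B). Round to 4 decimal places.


Evidence ratio = P(E|A) / P(E|B)
= 0.49 / 0.06
= 8.1667

8.1667


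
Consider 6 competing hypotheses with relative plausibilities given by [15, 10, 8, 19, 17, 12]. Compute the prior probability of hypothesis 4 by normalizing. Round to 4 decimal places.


Sum of weights = 15 + 10 + 8 + 19 + 17 + 12 = 81
Normalized prior for H4 = 19 / 81
= 0.2346

0.2346


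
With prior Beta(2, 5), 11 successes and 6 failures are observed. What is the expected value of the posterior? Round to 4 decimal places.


Posterior = Beta(13, 11)
E[theta] = alpha/(alpha+beta)
= 13/24 = 0.5417

0.5417


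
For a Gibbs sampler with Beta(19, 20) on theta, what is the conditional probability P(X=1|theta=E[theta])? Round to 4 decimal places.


E[theta] = 19/(19+20) = 0.4872
P(X=1|theta) = theta = 0.4872

0.4872


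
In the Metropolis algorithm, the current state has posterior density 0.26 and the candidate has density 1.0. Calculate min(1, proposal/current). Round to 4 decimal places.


Ratio = 1.0/0.26 = 3.8462
Acceptance probability = min(1, 3.8462)
= 1.0

1.0


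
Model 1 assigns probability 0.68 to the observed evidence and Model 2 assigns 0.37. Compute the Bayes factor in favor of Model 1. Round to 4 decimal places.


BF = P(data|M1) / P(data|M2)
= 0.68 / 0.37 = 1.8378

1.8378


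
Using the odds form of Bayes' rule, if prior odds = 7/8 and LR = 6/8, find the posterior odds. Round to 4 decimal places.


Bayes' rule in odds form: posterior odds = prior odds * LR
= (7 * 6) / (8 * 8)
= 42/64 = 0.6562

0.6562


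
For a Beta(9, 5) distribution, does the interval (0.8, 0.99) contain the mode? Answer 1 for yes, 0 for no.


Mode of Beta(a,b) = (a-1)/(a+b-2)
= (9-1)/(9+5-2) = 0.6667
Check: 0.8 <= 0.6667 <= 0.99?
Result: 0

0


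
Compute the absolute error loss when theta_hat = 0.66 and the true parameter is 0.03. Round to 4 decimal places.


L = |theta_hat - theta_true|
= |0.66 - 0.03| = 0.63

0.63


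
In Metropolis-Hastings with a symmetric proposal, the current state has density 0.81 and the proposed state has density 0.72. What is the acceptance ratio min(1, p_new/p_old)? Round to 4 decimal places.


Ratio = p_new / p_old = 0.72 / 0.81 = 0.8889
Acceptance = min(1, 0.8889) = 0.8889

0.8889


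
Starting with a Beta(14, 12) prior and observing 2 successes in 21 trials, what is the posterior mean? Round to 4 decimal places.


Posterior parameters: alpha = 14 + 2 = 16
beta = 12 + 19 = 31
Posterior mean = alpha / (alpha + beta) = 16 / 47
= 0.3404

0.3404


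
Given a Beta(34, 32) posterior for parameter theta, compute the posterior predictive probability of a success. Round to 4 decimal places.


For a Beta-Bernoulli model, the predictive probability is the mean:
P(success) = 34/(34+32) = 34/66 = 0.5152

0.5152


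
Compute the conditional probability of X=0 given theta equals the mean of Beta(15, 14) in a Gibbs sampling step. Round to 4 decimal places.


Mean of Beta(15, 14) = 0.5172
P(X=0 | theta=0.5172) = 0.4828

0.4828


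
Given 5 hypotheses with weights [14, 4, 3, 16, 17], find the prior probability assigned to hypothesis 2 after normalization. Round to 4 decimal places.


To normalize, divide each weight by the sum of all weights.
Sum = 54
Prior(H2) = 4/54 = 0.0741

0.0741


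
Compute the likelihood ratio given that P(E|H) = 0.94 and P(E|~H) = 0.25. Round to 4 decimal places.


LR = P(E|H) / P(E|~H)
= 0.94 / 0.25 = 3.76

3.76


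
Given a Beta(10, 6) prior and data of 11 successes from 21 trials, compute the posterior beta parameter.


Number of failures = 21 - 11 = 10
Posterior beta = 6 + 10 = 16

16


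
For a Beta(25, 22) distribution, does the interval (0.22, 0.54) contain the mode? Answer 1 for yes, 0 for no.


Mode of Beta(a,b) = (a-1)/(a+b-2)
= (25-1)/(25+22-2) = 0.5333
Check: 0.22 <= 0.5333 <= 0.54?
Result: 1

1


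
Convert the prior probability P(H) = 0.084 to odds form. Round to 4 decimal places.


P(not H) = 1 - 0.084 = 0.916
Odds = 0.084 / 0.916 = 0.0917

0.0917


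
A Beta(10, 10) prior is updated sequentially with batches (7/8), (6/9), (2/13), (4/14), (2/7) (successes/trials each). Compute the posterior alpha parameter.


Sequential conjugate updating is equivalent to a single batch update.
Total successes across all batches = 21
alpha_posterior = alpha_prior + total_successes = 10 + 21
= 31

31


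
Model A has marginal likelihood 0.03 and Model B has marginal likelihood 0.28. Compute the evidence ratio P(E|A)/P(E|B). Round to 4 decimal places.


Evidence ratio = P(E|A) / P(E|B)
= 0.03 / 0.28
= 0.1071

0.1071


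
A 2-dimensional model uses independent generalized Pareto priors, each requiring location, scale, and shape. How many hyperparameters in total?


Per parameter: 3 (location, scale, and shape).
Total = 2 * 3 = 6

6


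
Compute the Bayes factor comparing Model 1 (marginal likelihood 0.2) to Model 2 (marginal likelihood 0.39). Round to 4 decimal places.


BF12 = marginal likelihood of M1 / marginal likelihood of M2
= 0.2/0.39
= 0.5128

0.5128


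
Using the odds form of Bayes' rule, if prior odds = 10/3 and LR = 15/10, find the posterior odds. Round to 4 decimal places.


Bayes' rule in odds form: posterior odds = prior odds * LR
= (10 * 15) / (3 * 10)
= 150/30 = 5.0

5.0


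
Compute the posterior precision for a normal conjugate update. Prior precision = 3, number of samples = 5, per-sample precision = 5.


tau_post = tau_0 + n * tau
= 3 + 5 * 5 = 28

28


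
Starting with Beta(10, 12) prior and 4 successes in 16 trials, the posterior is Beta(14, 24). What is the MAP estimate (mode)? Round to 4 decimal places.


The mode of Beta(a, b) when a > 1 and b > 1 is (a-1)/(a+b-2)
= (14 - 1) / (14 + 24 - 2)
= 13 / 36
= 0.3611

0.3611


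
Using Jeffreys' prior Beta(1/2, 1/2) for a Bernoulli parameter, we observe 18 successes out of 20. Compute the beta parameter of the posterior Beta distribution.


Conjugate update: Beta(0.5 + k, 0.5 + n - k).
k = 18, n - k = 2
Posterior beta = 0.5 + (n - k) = 0.5 + 2 = 2.5

2.5


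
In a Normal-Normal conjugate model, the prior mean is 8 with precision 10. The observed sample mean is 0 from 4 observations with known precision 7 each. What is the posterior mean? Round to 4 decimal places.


Posterior precision = tau0 + n*tau = 10 + 4*7 = 38
Posterior mean = (tau0*mu0 + n*tau*xbar) / posterior_precision
= (10*8 + 4*7*0) / 38
= 80 / 38 = 2.1053

2.1053


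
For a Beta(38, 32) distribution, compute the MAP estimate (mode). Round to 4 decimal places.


MAP = mode = (a-1)/(a+b-2)
= (38-1)/(38+32-2)
= 37/68 = 0.5441

0.5441


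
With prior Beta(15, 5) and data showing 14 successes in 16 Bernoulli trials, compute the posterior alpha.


Conjugate update: alpha_posterior = alpha_prior + k
= 15 + 14 = 29

29


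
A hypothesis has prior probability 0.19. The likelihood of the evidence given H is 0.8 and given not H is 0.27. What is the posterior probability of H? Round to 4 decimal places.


Using Bayes' theorem:
P(E) = 0.19 * 0.8 + 0.81 * 0.27
P(E) = 0.3707
P(H|E) = (0.19 * 0.8) / 0.3707 = 0.41

0.41


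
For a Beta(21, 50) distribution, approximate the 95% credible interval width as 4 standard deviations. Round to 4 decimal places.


Variance of Beta(a,b) = ab / ((a+b)^2 * (a+b+1))
= 21*50 / ((71)^2 * 72)
= 0.0029
SD = sqrt(0.0029) = 0.0538
Width = 4 * SD = 0.2151

0.2151


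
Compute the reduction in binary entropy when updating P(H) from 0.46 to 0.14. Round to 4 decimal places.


H_before = -p*log2(p) - (1-p)*log2(1-p) for p=0.46: 0.9954
H_after for p=0.14: 0.5842
Reduction = 0.9954 - 0.5842 = 0.4111

0.4111


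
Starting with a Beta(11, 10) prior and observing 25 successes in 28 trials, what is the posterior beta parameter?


Posterior beta = prior beta + failures
Failures = 28 - 25 = 3
beta_post = 10 + 3 = 13

13


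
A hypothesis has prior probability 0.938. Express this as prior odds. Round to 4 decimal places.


Odds = P(H) / P(not H) = 0.938 / 0.062
= 15.129

15.129


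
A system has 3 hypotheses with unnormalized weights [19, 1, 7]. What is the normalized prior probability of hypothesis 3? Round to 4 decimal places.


The normalized prior is the weight divided by the total.
Total weight = 27
P(H3) = 7 / 27 = 0.2593

0.2593


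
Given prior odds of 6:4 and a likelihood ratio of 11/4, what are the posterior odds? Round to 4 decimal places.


Posterior odds = prior odds * LR
Prior odds = 6/4 = 1.5
LR = 11/4 = 2.75
Posterior odds = 1.5 * 2.75 = 4.125

4.125


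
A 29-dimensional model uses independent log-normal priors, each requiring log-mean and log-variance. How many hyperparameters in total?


Per parameter: 2 (log-mean and log-variance).
Total = 29 * 2 = 58

58


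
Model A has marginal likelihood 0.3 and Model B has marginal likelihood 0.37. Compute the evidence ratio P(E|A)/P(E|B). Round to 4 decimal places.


Evidence ratio = P(E|A) / P(E|B)
= 0.3 / 0.37
= 0.8108

0.8108


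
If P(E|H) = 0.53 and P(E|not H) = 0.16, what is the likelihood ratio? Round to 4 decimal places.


Likelihood ratio = P(E|H) / P(E|not H)
= 0.53 / 0.16
= 3.3125

3.3125


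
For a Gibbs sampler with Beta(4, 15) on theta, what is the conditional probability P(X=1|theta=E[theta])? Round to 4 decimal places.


E[theta] = 4/(4+15) = 0.2105
P(X=1|theta) = theta = 0.2105

0.2105


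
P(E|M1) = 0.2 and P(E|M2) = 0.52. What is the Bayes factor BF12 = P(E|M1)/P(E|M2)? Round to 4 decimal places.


Bayes factor BF12 = P(E|M1) / P(E|M2)
= 0.2 / 0.52
= 0.3846

0.3846


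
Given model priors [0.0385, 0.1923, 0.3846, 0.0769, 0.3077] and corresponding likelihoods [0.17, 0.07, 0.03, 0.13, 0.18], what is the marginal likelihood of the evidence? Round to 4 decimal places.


P(E) = sum_i P(M_i) P(E|M_i)
= 0.0065 + 0.0135 + 0.0115 + 0.01 + 0.0554
= 0.0969

0.0969


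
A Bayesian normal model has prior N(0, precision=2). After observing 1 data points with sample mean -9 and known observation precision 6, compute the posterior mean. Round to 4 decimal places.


Posterior mean = (prior_precision * prior_mean + n * data_precision * data_mean) / (prior_precision + n * data_precision)
Numerator = 2*0 + 1*6*-9 = -54
Denominator = 2 + 1*6 = 8
Posterior mean = -6.75

-6.75


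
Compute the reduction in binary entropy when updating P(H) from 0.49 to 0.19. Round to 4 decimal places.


H_before = -p*log2(p) - (1-p)*log2(1-p) for p=0.49: 0.9997
H_after for p=0.19: 0.7015
Reduction = 0.9997 - 0.7015 = 0.2982

0.2982


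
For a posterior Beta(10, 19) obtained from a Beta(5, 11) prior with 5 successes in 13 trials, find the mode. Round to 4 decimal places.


Mode = (alpha - 1) / (alpha + beta - 2)
= 9 / 27
= 0.3333

0.3333


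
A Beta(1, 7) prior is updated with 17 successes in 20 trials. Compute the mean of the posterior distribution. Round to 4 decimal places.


After update: Beta(18, 10)
Mean = 18 / (18 + 10) = 18 / 28
= 0.6429

0.6429


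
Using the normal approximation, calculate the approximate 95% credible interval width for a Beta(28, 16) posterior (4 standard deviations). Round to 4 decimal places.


Var(Beta) = 28*16/(44^2 * 45) = 0.0051
SD = 0.0717
Width ~ 4*SD = 0.2868

0.2868


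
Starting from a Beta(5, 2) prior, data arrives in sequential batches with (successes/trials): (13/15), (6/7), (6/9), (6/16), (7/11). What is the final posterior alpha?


In sequential Bayesian updating, we sum all successes.
Total successes = 38
Final alpha = 5 + 38 = 43

43


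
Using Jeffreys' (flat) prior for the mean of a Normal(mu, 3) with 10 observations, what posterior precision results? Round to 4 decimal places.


Flat prior means prior precision is 0.
Posterior precision = n / sigma^2 = 10/3 = 3.3333

3.3333


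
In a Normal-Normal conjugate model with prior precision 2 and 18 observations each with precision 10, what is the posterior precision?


Posterior precision = prior precision + n * observation precision
= 2 + 18 * 10
= 2 + 180 = 182

182


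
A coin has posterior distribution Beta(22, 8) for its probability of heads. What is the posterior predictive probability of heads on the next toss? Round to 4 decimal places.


Posterior predictive = E[theta] = alpha/(alpha+beta)
= 22/30
= 0.7333

0.7333


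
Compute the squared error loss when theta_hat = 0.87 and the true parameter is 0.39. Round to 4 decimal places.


L = (theta_hat - theta_true)^2
= (0.87 - 0.39)^2
= 0.48^2 = 0.2304

0.2304


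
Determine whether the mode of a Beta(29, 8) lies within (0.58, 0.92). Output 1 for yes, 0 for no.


First find the mode: (a-1)/(a+b-2) = 0.8
Is 0.8 in (0.58, 0.92)? 1

1


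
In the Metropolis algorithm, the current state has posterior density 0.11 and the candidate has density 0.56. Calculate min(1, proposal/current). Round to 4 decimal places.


Ratio = 0.56/0.11 = 5.0909
Acceptance probability = min(1, 5.0909)
= 1.0

1.0


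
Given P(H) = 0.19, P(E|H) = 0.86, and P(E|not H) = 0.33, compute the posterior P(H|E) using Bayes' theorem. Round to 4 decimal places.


By Bayes' theorem: P(H|E) = P(E|H)*P(H) / P(E)
P(E) = P(E|H)*P(H) + P(E|not H)*P(not H)
P(E) = 0.86*0.19 + 0.33*0.81 = 0.4307
P(H|E) = 0.86*0.19 / 0.4307 = 0.3794

0.3794


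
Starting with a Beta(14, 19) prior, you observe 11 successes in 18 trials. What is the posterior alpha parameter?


For a Beta-Binomial conjugate model:
Posterior alpha = prior alpha + number of successes
= 14 + 11 = 25

25


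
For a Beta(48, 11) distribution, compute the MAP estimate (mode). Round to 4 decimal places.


MAP = mode = (a-1)/(a+b-2)
= (48-1)/(48+11-2)
= 47/57 = 0.8246

0.8246


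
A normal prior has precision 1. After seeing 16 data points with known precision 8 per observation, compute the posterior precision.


In the conjugate normal model, precisions add:
tau_posterior = tau_prior + n * tau_data
= 1 + 16*8 = 129

129


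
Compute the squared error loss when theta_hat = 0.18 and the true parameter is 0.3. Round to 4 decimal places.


L = (theta_hat - theta_true)^2
= (0.18 - 0.3)^2
= -0.12^2 = 0.0144

0.0144


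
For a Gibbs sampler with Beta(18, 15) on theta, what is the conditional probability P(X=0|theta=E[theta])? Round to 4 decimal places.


E[theta] = 18/(18+15) = 0.5455
P(X=0|theta) = 1 - theta = 0.4545

0.4545


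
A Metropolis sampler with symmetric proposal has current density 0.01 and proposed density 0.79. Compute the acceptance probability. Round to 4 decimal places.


For symmetric proposals, acceptance = min(1, pi(x*)/pi(x))
= min(1, 0.79/0.01)
= min(1, 79.0) = 1.0

1.0


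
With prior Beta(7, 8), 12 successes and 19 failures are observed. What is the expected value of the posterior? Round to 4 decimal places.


Posterior = Beta(19, 27)
E[theta] = alpha/(alpha+beta)
= 19/46 = 0.413

0.413


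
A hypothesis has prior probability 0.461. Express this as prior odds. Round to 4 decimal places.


Odds = P(H) / P(not H) = 0.461 / 0.539
= 0.8553

0.8553


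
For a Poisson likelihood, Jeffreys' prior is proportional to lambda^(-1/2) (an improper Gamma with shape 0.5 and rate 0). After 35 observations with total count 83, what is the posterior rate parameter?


Jeffreys' prior for Poisson is proportional to lambda^(-1/2).
Posterior is Gamma(0.5 + S, 0 + n) = Gamma(0.5 + 83, 35).
Posterior rate = 0 + n = 35

35.0


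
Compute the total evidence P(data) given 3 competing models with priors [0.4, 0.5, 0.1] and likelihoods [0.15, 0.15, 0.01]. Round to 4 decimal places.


Marginal likelihood = sum P(model_i) * P(data|model_i)
Model 1: 0.4 * 0.15 = 0.06
Model 2: 0.5 * 0.15 = 0.075
Model 3: 0.1 * 0.01 = 0.001
Total = 0.136

0.136


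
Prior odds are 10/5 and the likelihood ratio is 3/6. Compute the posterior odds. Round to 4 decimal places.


Posterior odds = prior odds * likelihood ratio
= (10/5) * (3/6)
= 30 / 30
= 1.0

1.0


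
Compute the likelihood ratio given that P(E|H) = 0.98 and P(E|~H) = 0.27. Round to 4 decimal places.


LR = P(E|H) / P(E|~H)
= 0.98 / 0.27 = 3.6296

3.6296


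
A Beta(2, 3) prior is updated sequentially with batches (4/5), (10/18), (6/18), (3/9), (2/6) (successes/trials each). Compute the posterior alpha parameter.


Sequential conjugate updating is equivalent to a single batch update.
Total successes across all batches = 25
alpha_posterior = alpha_prior + total_successes = 2 + 25
= 27

27


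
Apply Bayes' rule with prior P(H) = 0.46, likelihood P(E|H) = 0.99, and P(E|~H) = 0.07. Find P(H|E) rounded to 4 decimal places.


Step 1: Compute marginal P(E) = P(E|H)P(H) + P(E|~H)P(~H)
= 0.99*0.46 + 0.07*0.54 = 0.4932
Step 2: P(H|E) = P(E|H)P(H)/P(E) = 0.4554/0.4932
= 0.9234

0.9234


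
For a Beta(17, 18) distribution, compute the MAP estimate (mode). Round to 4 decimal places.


MAP = mode = (a-1)/(a+b-2)
= (17-1)/(17+18-2)
= 16/33 = 0.4848

0.4848


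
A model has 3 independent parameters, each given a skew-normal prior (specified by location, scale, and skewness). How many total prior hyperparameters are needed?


Each skew-normal prior needs 3 hyperparameters (location, scale, and skewness).
Total = 3 * 3 = 9

9


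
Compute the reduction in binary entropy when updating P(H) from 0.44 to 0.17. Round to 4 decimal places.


H_before = -p*log2(p) - (1-p)*log2(1-p) for p=0.44: 0.9896
H_after for p=0.17: 0.6577
Reduction = 0.9896 - 0.6577 = 0.3319

0.3319


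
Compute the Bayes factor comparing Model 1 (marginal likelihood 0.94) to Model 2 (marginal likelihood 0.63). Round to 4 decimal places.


BF12 = marginal likelihood of M1 / marginal likelihood of M2
= 0.94/0.63
= 1.4921

1.4921


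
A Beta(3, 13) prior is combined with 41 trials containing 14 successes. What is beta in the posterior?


In conjugate updating:
beta_posterior = beta_prior + (n - k)
= 13 + (41 - 14)
= 13 + 27 = 40

40


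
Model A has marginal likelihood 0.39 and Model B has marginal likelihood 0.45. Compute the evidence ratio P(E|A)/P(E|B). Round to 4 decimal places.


Evidence ratio = P(E|A) / P(E|B)
= 0.39 / 0.45
= 0.8667

0.8667


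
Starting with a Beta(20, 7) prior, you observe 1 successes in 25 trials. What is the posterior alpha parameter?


For a Beta-Binomial conjugate model:
Posterior alpha = prior alpha + number of successes
= 20 + 1 = 21

21


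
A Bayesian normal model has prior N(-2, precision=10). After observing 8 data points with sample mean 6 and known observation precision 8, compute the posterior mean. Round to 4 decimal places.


Posterior mean = (prior_precision * prior_mean + n * data_precision * data_mean) / (prior_precision + n * data_precision)
Numerator = 10*-2 + 8*8*6 = 364
Denominator = 10 + 8*8 = 74
Posterior mean = 4.9189

4.9189


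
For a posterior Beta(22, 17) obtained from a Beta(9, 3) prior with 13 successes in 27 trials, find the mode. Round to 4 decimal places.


Mode = (alpha - 1) / (alpha + beta - 2)
= 21 / 37
= 0.5676

0.5676


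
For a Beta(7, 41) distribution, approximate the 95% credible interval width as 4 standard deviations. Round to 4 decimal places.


Variance of Beta(a,b) = ab / ((a+b)^2 * (a+b+1))
= 7*41 / ((48)^2 * 49)
= 0.0025
SD = sqrt(0.0025) = 0.0504
Width = 4 * SD = 0.2017

0.2017


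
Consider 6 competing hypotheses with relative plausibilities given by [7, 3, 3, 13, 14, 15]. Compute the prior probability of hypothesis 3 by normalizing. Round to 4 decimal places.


Sum of weights = 7 + 3 + 3 + 13 + 14 + 15 = 55
Normalized prior for H3 = 3 / 55
= 0.0545

0.0545


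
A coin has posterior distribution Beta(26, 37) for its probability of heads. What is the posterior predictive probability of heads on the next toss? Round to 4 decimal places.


Posterior predictive = E[theta] = alpha/(alpha+beta)
= 26/63
= 0.4127

0.4127


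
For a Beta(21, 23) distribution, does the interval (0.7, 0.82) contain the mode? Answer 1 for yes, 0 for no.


Mode of Beta(a,b) = (a-1)/(a+b-2)
= (21-1)/(21+23-2) = 0.4762
Check: 0.7 <= 0.4762 <= 0.82?
Result: 0

0


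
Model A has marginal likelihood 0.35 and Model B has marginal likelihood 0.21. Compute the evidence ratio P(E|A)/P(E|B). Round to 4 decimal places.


Evidence ratio = P(E|A) / P(E|B)
= 0.35 / 0.21
= 1.6667

1.6667


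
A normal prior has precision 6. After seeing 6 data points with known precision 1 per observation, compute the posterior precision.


In the conjugate normal model, precisions add:
tau_posterior = tau_prior + n * tau_data
= 6 + 6*1 = 12

12


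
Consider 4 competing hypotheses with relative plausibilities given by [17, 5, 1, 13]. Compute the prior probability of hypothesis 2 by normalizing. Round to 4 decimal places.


Sum of weights = 17 + 5 + 1 + 13 = 36
Normalized prior for H2 = 5 / 36
= 0.1389

0.1389


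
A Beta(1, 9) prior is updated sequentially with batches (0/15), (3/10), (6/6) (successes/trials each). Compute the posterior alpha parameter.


Sequential conjugate updating is equivalent to a single batch update.
Total successes across all batches = 9
alpha_posterior = alpha_prior + total_successes = 1 + 9
= 10

10


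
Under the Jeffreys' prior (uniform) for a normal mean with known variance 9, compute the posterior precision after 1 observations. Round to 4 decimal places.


Prior precision = 0 (flat prior).
Post. prec. = 0 + n/var = 1/9 = 0.1111

0.1111


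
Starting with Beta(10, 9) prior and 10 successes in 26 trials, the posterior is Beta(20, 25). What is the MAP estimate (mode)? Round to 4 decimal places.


The mode of Beta(a, b) when a > 1 and b > 1 is (a-1)/(a+b-2)
= (20 - 1) / (20 + 25 - 2)
= 19 / 43
= 0.4419

0.4419


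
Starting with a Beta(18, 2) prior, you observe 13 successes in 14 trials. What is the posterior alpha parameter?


For a Beta-Binomial conjugate model:
Posterior alpha = prior alpha + number of successes
= 18 + 13 = 31

31


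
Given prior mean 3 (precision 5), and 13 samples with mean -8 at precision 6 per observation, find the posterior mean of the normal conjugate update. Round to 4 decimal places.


The posterior mean is a precision-weighted average of prior and data.
Post. prec. = 5 + 78 = 83
Post. mean = (15 + -624)/83 = -609/83 = -7.3373

-7.3373


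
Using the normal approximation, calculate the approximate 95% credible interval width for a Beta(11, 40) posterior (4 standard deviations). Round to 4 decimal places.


Var(Beta) = 11*40/(51^2 * 52) = 0.0033
SD = 0.057
Width ~ 4*SD = 0.2281

0.2281


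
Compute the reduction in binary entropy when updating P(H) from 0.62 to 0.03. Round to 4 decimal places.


H_before = -p*log2(p) - (1-p)*log2(1-p) for p=0.62: 0.958
H_after for p=0.03: 0.1944
Reduction = 0.958 - 0.1944 = 0.7637

0.7637


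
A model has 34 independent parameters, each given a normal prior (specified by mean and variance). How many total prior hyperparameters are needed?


Each normal prior needs 2 hyperparameters (mean and variance).
Total = 2 * 34 = 68

68


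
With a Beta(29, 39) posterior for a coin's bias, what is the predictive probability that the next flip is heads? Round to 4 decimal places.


The predictive probability equals the posterior mean.
P(next = heads) = alpha / (alpha + beta)
= 29 / 68 = 0.4265

0.4265


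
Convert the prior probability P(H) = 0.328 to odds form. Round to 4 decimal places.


P(not H) = 1 - 0.328 = 0.672
Odds = 0.328 / 0.672 = 0.4881

0.4881


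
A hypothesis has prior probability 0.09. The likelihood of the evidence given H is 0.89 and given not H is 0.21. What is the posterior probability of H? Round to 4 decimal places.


Using Bayes' theorem:
P(E) = 0.09 * 0.89 + 0.91 * 0.21
P(E) = 0.2712
P(H|E) = (0.09 * 0.89) / 0.2712 = 0.2954

0.2954


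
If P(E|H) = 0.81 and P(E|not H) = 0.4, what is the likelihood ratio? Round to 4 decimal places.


Likelihood ratio = P(E|H) / P(E|not H)
= 0.81 / 0.4
= 2.025

2.025


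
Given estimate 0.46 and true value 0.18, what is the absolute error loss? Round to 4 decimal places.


Absolute error = |estimate - true|
= |0.28| = 0.28

0.28


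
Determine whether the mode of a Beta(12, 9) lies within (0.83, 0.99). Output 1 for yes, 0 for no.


First find the mode: (a-1)/(a+b-2) = 0.5789
Is 0.5789 in (0.83, 0.99)? 0

0


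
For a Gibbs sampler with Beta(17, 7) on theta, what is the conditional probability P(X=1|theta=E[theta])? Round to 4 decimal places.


E[theta] = 17/(17+7) = 0.7083
P(X=1|theta) = theta = 0.7083

0.7083


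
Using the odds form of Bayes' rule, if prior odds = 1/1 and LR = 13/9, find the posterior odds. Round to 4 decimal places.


Bayes' rule in odds form: posterior odds = prior odds * LR
= (1 * 13) / (1 * 9)
= 13/9 = 1.4444

1.4444


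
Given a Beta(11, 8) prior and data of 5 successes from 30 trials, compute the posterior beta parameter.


Number of failures = 30 - 5 = 25
Posterior beta = 8 + 25 = 33

33


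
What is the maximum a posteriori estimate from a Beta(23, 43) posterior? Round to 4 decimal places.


The MAP estimate equals the mode of the distribution.
Mode of Beta(a,b) = (a-1)/(a+b-2)
= 22/64
= 0.3438

0.3438


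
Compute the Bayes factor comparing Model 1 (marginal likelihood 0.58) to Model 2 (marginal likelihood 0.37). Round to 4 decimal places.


BF12 = marginal likelihood of M1 / marginal likelihood of M2
= 0.58/0.37
= 1.5676

1.5676


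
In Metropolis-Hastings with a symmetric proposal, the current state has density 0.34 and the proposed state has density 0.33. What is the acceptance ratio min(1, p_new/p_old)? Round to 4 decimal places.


Ratio = p_new / p_old = 0.33 / 0.34 = 0.9706
Acceptance = min(1, 0.9706) = 0.9706

0.9706


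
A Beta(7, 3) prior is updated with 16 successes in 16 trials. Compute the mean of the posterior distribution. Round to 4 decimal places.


After update: Beta(23, 3)
Mean = 23 / (23 + 3) = 23 / 26
= 0.8846

0.8846


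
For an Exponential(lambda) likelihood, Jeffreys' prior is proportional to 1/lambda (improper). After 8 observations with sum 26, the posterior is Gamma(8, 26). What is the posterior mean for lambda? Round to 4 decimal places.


Posterior = Gamma(n, sum_x) = Gamma(8, 26)
Posterior mean = shape/rate = 8/26
= 0.3077

0.3077


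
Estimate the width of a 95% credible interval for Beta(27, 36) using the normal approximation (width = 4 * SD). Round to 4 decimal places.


For Beta(a,b): Var = ab/((a+b)^2(a+b+1))
Var = 0.0038, SD = 0.0619
Approximate 95% CI width = 4 * 0.0619 = 0.2474

0.2474


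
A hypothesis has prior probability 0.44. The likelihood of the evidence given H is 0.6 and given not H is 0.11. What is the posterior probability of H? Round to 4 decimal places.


Using Bayes' theorem:
P(E) = 0.44 * 0.6 + 0.56 * 0.11
P(E) = 0.3256
P(H|E) = (0.44 * 0.6) / 0.3256 = 0.8108

0.8108


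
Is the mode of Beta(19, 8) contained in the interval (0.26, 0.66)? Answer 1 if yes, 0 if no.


Mode = (a-1)/(a+b-2) = 18/25 = 0.72
Interval: (0.26, 0.66)
Contains mode? 0

0


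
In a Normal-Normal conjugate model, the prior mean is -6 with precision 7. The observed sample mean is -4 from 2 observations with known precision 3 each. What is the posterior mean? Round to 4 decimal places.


Posterior precision = tau0 + n*tau = 7 + 2*3 = 13
Posterior mean = (tau0*mu0 + n*tau*xbar) / posterior_precision
= (7*-6 + 2*3*-4) / 13
= -66 / 13 = -5.0769

-5.0769


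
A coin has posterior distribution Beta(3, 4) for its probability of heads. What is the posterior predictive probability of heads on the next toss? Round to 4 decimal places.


Posterior predictive = E[theta] = alpha/(alpha+beta)
= 3/7
= 0.4286

0.4286


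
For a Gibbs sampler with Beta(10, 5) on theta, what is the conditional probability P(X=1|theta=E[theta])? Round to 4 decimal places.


E[theta] = 10/(10+5) = 0.6667
P(X=1|theta) = theta = 0.6667

0.6667


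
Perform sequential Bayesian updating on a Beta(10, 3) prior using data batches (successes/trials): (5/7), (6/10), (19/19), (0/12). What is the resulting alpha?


Accumulate successes: 30
Posterior alpha = prior alpha + sum of successes
= 10 + 30 = 40

40


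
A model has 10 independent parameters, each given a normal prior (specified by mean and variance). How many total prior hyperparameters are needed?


Each normal prior needs 2 hyperparameters (mean and variance).
Total = 2 * 10 = 20

20


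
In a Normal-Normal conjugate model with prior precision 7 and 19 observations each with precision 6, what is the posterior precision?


Posterior precision = prior precision + n * observation precision
= 7 + 19 * 6
= 7 + 114 = 121

121


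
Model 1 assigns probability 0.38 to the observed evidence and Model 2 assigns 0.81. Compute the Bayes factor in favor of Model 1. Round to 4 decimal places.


BF = P(data|M1) / P(data|M2)
= 0.38 / 0.81 = 0.4691

0.4691


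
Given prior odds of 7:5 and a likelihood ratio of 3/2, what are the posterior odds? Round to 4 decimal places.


Posterior odds = prior odds * LR
Prior odds = 7/5 = 1.4
LR = 3/2 = 1.5
Posterior odds = 1.4 * 1.5 = 2.1

2.1


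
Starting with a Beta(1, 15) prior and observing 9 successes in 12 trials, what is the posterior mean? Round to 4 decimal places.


Posterior parameters: alpha = 1 + 9 = 10
beta = 15 + 3 = 18
Posterior mean = alpha / (alpha + beta) = 10 / 28
= 0.3571

0.3571


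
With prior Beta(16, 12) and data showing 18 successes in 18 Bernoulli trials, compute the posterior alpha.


Conjugate update: alpha_posterior = alpha_prior + k
= 16 + 18 = 34

34


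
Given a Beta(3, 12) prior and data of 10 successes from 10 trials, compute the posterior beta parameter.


Number of failures = 10 - 10 = 0
Posterior beta = 12 + 0 = 12

12


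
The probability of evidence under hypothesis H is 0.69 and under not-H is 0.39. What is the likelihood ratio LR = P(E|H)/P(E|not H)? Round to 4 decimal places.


LR = 0.69 / 0.39
= 1.7692

1.7692


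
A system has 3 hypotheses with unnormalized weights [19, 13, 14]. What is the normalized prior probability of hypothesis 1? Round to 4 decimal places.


The normalized prior is the weight divided by the total.
Total weight = 46
P(H1) = 19 / 46 = 0.413

0.413


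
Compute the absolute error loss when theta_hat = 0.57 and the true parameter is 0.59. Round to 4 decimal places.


L = |theta_hat - theta_true|
= |0.57 - 0.59| = 0.02

0.02


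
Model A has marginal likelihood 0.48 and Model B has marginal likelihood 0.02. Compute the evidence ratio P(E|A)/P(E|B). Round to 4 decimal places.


Evidence ratio = P(E|A) / P(E|B)
= 0.48 / 0.02
= 24.0

24.0


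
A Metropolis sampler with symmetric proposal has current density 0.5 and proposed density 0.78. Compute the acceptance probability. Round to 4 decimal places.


For symmetric proposals, acceptance = min(1, pi(x*)/pi(x))
= min(1, 0.78/0.5)
= min(1, 1.56) = 1.0

1.0


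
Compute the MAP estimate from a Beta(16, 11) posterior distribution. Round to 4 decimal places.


MAP = mode of Beta distribution
= (alpha - 1)/(alpha + beta - 2)
= (16-1)/(16+11-2)
= 15/25 = 0.6

0.6


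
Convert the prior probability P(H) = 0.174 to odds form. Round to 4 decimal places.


P(not H) = 1 - 0.174 = 0.826
Odds = 0.174 / 0.826 = 0.2107

0.2107


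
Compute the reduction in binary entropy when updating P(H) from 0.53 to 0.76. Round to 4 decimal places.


H_before = -p*log2(p) - (1-p)*log2(1-p) for p=0.53: 0.9974
H_after for p=0.76: 0.795
Reduction = 0.9974 - 0.795 = 0.2024

0.2024


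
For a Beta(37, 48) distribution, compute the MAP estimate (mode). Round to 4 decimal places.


MAP = mode = (a-1)/(a+b-2)
= (37-1)/(37+48-2)
= 36/83 = 0.4337

0.4337


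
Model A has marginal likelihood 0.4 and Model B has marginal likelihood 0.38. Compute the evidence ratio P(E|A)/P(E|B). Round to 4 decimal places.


Evidence ratio = P(E|A) / P(E|B)
= 0.4 / 0.38
= 1.0526

1.0526


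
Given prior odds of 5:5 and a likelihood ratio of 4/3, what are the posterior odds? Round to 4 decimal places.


Posterior odds = prior odds * LR
Prior odds = 5/5 = 1.0
LR = 4/3 = 1.3333
Posterior odds = 1.0 * 1.3333 = 1.3333

1.3333


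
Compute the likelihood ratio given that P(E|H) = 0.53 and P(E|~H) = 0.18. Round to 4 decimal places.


LR = P(E|H) / P(E|~H)
= 0.53 / 0.18 = 2.9444

2.9444


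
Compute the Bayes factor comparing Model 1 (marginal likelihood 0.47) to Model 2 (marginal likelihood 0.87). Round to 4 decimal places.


BF12 = marginal likelihood of M1 / marginal likelihood of M2
= 0.47/0.87
= 0.5402

0.5402


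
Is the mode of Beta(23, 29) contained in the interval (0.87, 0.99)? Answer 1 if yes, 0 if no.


Mode = (a-1)/(a+b-2) = 22/50 = 0.44
Interval: (0.87, 0.99)
Contains mode? 0

0


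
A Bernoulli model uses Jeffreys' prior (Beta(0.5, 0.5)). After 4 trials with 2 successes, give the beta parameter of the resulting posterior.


Posterior = Beta(prior_alpha + successes, prior_beta + failures)
= Beta(0.5 + 2, 0.5 + 2)
Posterior beta = 0.5 + (n - k) = 0.5 + 2 = 2.5

2.5


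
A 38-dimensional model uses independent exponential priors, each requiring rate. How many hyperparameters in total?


Per parameter: 1 (rate).
Total = 38 * 1 = 38

38


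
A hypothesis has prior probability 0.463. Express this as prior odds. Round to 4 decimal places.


Odds = P(H) / P(not H) = 0.463 / 0.537
= 0.8622

0.8622


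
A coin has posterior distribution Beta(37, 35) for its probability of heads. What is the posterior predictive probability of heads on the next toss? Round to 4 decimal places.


Posterior predictive = E[theta] = alpha/(alpha+beta)
= 37/72
= 0.5139

0.5139


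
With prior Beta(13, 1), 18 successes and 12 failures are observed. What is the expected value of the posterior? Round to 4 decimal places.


Posterior = Beta(31, 13)
E[theta] = alpha/(alpha+beta)
= 31/44 = 0.7045

0.7045


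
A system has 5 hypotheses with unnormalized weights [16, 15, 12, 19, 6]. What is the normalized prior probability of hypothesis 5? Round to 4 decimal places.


The normalized prior is the weight divided by the total.
Total weight = 68
P(H5) = 6 / 68 = 0.0882

0.0882


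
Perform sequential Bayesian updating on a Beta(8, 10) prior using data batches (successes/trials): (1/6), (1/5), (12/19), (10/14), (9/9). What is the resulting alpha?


Accumulate successes: 33
Posterior alpha = prior alpha + sum of successes
= 8 + 33 = 41

41


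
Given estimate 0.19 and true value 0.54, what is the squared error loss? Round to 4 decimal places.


Squared error = (estimate - true)^2
Difference = -0.35
Loss = -0.35^2 = 0.1225

0.1225


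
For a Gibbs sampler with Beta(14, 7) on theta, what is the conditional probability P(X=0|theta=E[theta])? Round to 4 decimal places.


E[theta] = 14/(14+7) = 0.6667
P(X=0|theta) = 1 - theta = 0.3333

0.3333


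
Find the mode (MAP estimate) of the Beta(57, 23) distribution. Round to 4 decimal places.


For Beta(a,b) with a,b > 1:
Mode = (a-1)/(a+b-2) = (57-1)/(80-2)
= 56/78 = 0.7179

0.7179


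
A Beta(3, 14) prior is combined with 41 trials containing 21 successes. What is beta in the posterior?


In conjugate updating:
beta_posterior = beta_prior + (n - k)
= 14 + (41 - 21)
= 14 + 20 = 34

34


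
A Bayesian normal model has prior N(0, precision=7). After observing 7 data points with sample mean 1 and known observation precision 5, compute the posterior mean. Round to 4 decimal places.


Posterior mean = (prior_precision * prior_mean + n * data_precision * data_mean) / (prior_precision + n * data_precision)
Numerator = 7*0 + 7*5*1 = 35
Denominator = 7 + 7*5 = 42
Posterior mean = 0.8333

0.8333


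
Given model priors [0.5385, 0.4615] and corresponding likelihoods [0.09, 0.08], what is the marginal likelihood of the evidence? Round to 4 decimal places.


P(E) = sum_i P(M_i) P(E|M_i)
= 0.0485 + 0.0369
= 0.0854

0.0854


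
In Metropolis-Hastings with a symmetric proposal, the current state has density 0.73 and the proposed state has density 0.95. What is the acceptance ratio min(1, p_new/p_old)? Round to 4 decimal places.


Ratio = p_new / p_old = 0.95 / 0.73 = 1.3014
Acceptance = min(1, 1.3014) = 1.0

1.0


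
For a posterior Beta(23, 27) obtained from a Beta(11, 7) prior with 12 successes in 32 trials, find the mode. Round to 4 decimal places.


Mode = (alpha - 1) / (alpha + beta - 2)
= 22 / 48
= 0.4583

0.4583


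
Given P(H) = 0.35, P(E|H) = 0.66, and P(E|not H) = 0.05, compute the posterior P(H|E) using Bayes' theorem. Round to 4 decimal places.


By Bayes' theorem: P(H|E) = P(E|H)*P(H) / P(E)
P(E) = P(E|H)*P(H) + P(E|not H)*P(not H)
P(E) = 0.66*0.35 + 0.05*0.65 = 0.2635
P(H|E) = 0.66*0.35 / 0.2635 = 0.8767

0.8767


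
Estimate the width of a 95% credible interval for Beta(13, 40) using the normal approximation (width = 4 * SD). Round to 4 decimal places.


For Beta(a,b): Var = ab/((a+b)^2(a+b+1))
Var = 0.0034, SD = 0.0586
Approximate 95% CI width = 4 * 0.0586 = 0.2342

0.2342
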